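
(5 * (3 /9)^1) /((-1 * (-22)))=5 /66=0.08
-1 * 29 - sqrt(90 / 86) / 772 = -29 - 3 * sqrt(215) / 33196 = -29.00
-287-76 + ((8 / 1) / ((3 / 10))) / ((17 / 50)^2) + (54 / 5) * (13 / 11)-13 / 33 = -1906602 / 15895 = -119.95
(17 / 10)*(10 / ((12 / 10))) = 14.17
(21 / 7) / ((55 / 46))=138 / 55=2.51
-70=-70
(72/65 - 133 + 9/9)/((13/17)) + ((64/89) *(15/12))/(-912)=-733742653/4286685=-171.17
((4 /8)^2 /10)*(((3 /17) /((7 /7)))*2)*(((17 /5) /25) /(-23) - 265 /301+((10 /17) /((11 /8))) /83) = -8876439624 /1141676256875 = -0.01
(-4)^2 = 16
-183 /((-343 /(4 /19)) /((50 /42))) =6100 /45619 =0.13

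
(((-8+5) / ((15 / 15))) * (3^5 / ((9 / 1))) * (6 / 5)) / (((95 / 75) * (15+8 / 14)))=-10206 / 2071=-4.93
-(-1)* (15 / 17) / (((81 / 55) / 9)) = 275 / 51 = 5.39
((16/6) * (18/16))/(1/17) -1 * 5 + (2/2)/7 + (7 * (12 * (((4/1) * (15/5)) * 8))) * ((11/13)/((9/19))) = 14451.07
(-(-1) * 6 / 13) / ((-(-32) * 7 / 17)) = 51 / 1456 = 0.04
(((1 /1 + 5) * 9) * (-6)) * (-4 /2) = 648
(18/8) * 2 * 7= 63/2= 31.50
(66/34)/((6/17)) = 5.50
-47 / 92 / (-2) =47 / 184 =0.26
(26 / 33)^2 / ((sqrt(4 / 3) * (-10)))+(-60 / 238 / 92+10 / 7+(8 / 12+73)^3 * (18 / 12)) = 2110204843 / 3519-169 * sqrt(3) / 5445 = 599660.32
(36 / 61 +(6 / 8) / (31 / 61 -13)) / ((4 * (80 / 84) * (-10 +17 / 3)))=-413973 / 12891008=-0.03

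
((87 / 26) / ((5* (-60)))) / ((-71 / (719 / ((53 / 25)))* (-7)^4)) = 20851 / 939636152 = 0.00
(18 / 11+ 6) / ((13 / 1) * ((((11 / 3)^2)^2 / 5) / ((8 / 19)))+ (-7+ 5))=272160 / 39708317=0.01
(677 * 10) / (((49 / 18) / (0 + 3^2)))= 1096740 / 49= 22382.45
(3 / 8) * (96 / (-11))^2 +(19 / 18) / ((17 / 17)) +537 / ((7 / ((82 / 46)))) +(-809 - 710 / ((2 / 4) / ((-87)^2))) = -3769090514509 / 350658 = -10748622.63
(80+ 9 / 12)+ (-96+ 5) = -41 / 4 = -10.25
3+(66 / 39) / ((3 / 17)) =491 / 39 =12.59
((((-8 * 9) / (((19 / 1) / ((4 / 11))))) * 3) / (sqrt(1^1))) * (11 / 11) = -864 / 209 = -4.13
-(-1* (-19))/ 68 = -19/ 68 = -0.28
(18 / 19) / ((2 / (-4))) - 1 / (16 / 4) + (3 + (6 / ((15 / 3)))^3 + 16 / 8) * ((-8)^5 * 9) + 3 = -1984167.08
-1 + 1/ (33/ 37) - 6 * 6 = -1184/ 33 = -35.88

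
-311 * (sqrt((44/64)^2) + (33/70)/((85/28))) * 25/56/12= -1782341/182784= -9.75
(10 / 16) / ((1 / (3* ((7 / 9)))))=35 / 24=1.46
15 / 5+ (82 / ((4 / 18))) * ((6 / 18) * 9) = 1110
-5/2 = -2.50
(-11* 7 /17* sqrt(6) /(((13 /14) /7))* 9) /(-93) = 22638* sqrt(6) /6851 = 8.09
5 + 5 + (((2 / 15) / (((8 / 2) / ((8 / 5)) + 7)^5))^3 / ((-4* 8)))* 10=102472607451654888501866 / 10247260745165488851825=10.00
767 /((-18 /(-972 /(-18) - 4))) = -19175 /9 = -2130.56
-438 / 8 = -219 / 4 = -54.75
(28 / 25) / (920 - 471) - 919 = -10315747 / 11225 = -919.00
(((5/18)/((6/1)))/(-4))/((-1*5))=1/432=0.00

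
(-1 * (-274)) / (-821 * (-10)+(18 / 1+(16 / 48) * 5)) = 0.03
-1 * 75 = -75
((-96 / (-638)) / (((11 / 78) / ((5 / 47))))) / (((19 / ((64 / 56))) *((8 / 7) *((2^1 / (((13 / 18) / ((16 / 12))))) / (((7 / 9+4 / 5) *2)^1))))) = 47996 / 9400611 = 0.01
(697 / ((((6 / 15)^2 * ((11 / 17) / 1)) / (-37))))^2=120128724105625 / 1936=62049960798.36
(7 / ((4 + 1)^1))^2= 49 / 25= 1.96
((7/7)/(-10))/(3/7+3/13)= -91/600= -0.15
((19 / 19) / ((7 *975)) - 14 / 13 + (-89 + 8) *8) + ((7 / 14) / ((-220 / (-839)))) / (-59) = -23001440443 / 35435400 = -649.11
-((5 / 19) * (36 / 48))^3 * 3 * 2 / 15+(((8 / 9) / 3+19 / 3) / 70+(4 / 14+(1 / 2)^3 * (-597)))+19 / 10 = -3001214435 / 41483232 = -72.35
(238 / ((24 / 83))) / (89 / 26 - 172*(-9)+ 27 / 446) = 28633423 / 53973012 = 0.53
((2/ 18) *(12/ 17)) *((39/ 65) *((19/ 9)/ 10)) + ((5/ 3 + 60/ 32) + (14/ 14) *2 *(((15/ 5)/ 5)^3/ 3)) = 565427/ 153000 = 3.70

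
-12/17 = -0.71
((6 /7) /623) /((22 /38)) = 114 /47971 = 0.00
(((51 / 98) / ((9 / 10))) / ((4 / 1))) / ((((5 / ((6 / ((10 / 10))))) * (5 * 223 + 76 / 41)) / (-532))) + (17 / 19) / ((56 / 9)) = 0.06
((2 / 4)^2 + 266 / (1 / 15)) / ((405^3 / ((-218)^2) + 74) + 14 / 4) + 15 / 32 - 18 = -33265280323 / 2243623520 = -14.83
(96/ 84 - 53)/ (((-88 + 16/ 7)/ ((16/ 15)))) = 242/ 375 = 0.65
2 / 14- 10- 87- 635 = -5123 / 7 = -731.86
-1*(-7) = 7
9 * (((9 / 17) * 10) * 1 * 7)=5670 / 17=333.53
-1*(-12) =12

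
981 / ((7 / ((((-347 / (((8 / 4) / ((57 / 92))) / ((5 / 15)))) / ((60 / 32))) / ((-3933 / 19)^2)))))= -718637 / 11497815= -0.06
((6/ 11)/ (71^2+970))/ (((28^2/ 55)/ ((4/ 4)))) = 15/ 2356312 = 0.00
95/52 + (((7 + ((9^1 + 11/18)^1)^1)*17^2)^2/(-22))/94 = -97053278713/8710416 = -11142.21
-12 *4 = -48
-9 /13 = -0.69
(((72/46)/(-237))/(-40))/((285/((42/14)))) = 3/1726150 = 0.00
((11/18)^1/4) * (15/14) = 55/336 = 0.16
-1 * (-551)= 551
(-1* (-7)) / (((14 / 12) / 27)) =162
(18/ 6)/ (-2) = -1.50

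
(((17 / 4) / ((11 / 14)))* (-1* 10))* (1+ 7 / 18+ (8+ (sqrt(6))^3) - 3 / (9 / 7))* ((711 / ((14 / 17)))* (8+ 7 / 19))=-490067415* sqrt(6) / 209 - 2305131915 / 836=-8500947.78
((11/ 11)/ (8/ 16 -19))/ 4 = -1/ 74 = -0.01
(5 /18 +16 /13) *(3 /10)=0.45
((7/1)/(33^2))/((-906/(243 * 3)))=-189/36542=-0.01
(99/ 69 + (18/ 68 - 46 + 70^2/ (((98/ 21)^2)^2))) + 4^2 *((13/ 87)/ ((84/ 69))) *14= -43168481/ 6667332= -6.47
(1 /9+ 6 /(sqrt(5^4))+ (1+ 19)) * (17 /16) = 77843 /3600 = 21.62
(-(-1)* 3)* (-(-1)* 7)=21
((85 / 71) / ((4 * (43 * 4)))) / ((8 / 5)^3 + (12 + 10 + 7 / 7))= 10625 / 165448176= 0.00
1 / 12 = 0.08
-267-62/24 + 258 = -139/12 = -11.58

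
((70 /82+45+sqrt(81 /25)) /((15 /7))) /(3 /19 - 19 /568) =737989336 /4129725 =178.70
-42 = -42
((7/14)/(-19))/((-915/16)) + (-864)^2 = 12977832968/17385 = 746496.00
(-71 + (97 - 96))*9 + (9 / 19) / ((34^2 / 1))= -13837311 / 21964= -630.00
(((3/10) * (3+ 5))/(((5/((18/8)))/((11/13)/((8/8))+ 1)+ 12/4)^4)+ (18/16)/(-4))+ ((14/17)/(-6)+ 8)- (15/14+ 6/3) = 685194763350143/151667185477920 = 4.52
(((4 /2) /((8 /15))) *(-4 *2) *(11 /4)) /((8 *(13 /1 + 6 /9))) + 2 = 817 /656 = 1.25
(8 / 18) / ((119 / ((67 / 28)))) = 67 / 7497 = 0.01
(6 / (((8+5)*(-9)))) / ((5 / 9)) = -0.09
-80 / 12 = -20 / 3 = -6.67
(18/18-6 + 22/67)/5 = -313/335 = -0.93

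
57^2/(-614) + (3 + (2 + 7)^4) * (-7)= -28215321/614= -45953.29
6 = 6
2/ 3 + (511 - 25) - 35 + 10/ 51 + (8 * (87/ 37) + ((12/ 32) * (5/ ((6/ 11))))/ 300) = 284218439/ 603840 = 470.69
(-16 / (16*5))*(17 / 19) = -17 / 95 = -0.18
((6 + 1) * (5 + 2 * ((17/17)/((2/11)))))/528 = 7/33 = 0.21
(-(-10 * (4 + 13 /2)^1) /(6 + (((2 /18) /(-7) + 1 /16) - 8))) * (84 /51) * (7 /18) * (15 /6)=-2881200 /33473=-86.08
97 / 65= 1.49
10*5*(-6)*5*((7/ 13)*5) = -52500/ 13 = -4038.46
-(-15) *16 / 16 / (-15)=-1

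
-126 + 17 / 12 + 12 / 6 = -1471 / 12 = -122.58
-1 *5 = -5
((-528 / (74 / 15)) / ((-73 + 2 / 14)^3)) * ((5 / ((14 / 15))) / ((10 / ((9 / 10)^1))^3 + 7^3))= 392931 / 454469587414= 0.00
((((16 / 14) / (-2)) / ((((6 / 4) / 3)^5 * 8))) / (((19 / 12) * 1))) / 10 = -96 / 665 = -0.14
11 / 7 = 1.57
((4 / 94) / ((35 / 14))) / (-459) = -4 / 107865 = -0.00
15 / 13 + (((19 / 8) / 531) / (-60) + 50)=169494953 / 3313440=51.15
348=348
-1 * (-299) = 299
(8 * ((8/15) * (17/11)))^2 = 1183744/27225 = 43.48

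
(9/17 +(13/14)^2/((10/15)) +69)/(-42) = -1.69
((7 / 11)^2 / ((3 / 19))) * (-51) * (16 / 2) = -1046.41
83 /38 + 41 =1641 /38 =43.18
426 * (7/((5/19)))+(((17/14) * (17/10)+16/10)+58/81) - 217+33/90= 25218679/2268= 11119.35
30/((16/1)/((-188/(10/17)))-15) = -4794/2405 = -1.99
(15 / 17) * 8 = 7.06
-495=-495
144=144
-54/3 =-18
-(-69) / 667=3 / 29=0.10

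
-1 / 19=-0.05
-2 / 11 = -0.18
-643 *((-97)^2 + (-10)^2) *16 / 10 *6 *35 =-2054400432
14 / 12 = 7 / 6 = 1.17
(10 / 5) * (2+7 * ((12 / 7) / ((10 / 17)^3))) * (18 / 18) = 15239 / 125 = 121.91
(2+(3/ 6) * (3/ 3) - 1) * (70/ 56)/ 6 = 5/ 16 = 0.31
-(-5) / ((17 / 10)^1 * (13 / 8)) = 400 / 221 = 1.81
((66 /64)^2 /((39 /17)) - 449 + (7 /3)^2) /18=-53085965 /2156544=-24.62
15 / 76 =0.20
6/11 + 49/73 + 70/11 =6087/803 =7.58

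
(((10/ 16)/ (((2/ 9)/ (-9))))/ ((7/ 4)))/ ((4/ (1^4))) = -405/ 112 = -3.62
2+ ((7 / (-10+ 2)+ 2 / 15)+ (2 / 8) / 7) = 1087 / 840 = 1.29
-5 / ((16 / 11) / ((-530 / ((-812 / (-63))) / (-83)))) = -131175 / 77024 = -1.70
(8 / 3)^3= 512 / 27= 18.96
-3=-3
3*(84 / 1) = 252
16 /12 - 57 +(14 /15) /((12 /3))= -1663 /30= -55.43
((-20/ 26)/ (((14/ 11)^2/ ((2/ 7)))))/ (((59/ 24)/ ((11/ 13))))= -159720/ 3420053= -0.05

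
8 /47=0.17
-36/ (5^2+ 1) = -18/ 13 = -1.38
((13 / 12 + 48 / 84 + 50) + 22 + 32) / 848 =8875 / 71232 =0.12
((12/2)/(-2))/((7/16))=-48/7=-6.86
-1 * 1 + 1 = 0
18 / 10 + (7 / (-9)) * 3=-8 / 15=-0.53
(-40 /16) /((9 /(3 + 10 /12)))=-115 /108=-1.06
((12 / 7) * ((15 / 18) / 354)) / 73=5 / 90447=0.00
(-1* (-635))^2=403225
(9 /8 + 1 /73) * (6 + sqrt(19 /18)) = 665 * sqrt(38) /3504 + 1995 /292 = 8.00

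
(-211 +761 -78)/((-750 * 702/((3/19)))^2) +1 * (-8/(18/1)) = -617716124941/1389861281250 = -0.44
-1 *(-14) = 14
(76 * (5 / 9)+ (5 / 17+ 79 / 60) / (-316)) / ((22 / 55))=40822271 / 386784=105.54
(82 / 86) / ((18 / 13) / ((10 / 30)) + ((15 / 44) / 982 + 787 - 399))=23029864 / 9471806897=0.00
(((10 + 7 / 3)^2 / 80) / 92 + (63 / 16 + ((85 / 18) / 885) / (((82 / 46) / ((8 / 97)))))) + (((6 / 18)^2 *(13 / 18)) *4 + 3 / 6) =668565524783 / 139884770880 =4.78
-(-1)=1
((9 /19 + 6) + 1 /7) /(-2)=-440 /133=-3.31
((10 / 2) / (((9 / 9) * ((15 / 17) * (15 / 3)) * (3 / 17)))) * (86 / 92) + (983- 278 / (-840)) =989.33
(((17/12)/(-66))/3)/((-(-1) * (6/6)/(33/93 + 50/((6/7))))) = -46393/110484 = -0.42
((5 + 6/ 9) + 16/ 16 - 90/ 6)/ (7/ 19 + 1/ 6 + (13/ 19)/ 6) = -475/ 37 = -12.84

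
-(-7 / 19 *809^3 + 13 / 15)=55594888298 / 285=195069783.50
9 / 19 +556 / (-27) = -10321 / 513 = -20.12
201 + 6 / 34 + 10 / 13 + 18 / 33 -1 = 489825 / 2431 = 201.49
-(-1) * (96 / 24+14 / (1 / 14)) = 200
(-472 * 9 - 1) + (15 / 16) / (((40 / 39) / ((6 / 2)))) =-543521 / 128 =-4246.26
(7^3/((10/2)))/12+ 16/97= 34231/5820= 5.88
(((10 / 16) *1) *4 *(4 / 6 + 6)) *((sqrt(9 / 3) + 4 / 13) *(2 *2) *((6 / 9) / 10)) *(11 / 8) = 220 / 117 + 55 *sqrt(3) / 9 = 12.47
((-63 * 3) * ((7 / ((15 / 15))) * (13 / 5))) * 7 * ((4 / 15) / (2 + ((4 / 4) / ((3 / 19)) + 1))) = -17199 / 25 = -687.96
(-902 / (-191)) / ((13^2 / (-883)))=-796466 / 32279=-24.67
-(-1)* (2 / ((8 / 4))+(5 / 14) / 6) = 89 / 84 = 1.06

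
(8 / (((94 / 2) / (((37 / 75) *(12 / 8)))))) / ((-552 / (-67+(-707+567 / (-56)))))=77367 / 432400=0.18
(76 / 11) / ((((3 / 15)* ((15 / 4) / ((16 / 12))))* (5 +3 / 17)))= 2584 / 1089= 2.37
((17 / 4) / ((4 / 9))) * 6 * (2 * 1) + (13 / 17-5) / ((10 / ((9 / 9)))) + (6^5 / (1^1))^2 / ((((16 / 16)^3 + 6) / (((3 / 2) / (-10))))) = -3083502879 / 2380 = -1295589.44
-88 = -88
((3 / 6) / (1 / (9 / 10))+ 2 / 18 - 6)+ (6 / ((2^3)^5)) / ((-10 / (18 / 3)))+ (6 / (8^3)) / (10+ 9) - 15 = -57261479 / 2801664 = -20.44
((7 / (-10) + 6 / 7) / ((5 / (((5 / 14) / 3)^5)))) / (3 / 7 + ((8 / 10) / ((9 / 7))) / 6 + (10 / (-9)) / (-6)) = 6875 / 6563604096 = 0.00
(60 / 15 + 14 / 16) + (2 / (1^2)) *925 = 14839 / 8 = 1854.88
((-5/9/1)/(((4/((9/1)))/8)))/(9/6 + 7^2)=-20/101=-0.20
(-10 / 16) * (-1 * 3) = 15 / 8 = 1.88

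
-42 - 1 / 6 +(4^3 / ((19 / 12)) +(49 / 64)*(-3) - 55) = -215387 / 3648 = -59.04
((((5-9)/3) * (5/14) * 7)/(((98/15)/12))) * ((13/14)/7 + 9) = -134250/2401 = -55.91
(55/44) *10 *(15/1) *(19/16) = 7125/32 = 222.66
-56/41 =-1.37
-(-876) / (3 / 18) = 5256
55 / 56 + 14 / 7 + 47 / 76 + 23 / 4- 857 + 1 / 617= -556470619 / 656488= -847.65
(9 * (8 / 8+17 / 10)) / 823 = 243 / 8230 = 0.03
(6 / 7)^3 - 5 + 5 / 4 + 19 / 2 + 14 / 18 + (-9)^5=-59041.84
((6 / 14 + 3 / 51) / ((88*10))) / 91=29 / 4764760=0.00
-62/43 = -1.44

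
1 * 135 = 135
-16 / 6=-8 / 3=-2.67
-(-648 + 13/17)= 11003/17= 647.24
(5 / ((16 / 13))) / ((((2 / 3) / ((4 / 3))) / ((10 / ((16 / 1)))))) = 325 / 64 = 5.08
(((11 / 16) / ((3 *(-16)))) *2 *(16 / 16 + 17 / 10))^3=-0.00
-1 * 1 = -1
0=0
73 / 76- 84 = -6311 / 76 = -83.04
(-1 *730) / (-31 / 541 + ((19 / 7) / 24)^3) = 1872612725760 / 143279873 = 13069.61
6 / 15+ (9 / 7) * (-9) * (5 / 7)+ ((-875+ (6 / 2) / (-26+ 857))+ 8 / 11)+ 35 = -632398554 / 746515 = -847.13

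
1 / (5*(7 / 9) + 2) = 9 / 53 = 0.17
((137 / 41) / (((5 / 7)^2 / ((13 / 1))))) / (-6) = -87269 / 6150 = -14.19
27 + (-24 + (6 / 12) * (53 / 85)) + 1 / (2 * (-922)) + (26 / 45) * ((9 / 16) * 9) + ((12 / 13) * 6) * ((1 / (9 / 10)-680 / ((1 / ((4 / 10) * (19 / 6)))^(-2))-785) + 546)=-414033325589 / 113166280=-3658.63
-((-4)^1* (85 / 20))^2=-289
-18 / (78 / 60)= -180 / 13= -13.85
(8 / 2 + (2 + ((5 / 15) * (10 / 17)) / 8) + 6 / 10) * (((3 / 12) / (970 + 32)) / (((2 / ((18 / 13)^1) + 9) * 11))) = 0.00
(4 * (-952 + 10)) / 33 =-1256 / 11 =-114.18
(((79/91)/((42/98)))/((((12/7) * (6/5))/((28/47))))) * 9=19355/3666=5.28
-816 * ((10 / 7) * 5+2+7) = -92208 / 7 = -13172.57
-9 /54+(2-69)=-403 /6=-67.17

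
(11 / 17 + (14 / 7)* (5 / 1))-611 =-10206 / 17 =-600.35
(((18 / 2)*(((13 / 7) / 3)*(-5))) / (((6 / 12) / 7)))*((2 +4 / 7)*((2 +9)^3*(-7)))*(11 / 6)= 17129970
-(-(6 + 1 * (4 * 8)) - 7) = 45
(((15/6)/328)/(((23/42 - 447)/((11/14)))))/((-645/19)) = 209/528928208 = 0.00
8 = 8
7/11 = 0.64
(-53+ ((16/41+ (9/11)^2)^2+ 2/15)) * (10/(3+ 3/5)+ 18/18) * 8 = -1563.81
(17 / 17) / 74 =1 / 74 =0.01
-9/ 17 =-0.53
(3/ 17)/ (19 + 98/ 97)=97/ 10999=0.01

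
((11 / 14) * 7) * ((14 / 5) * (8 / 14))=8.80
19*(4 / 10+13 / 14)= 1767 / 70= 25.24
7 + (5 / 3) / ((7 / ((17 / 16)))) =2437 / 336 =7.25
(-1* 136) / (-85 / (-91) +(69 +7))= -12376 / 7001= -1.77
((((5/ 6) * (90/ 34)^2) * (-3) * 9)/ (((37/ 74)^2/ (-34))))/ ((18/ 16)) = 19058.82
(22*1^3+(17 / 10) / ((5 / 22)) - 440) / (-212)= 1.94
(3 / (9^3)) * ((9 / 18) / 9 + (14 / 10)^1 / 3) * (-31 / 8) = -1457 / 174960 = -0.01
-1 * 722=-722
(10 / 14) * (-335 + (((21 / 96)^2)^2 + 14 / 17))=-29784597195 / 124780544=-238.70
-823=-823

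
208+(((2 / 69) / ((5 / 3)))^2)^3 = 481116639250064 / 2313060765625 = 208.00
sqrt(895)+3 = 32.92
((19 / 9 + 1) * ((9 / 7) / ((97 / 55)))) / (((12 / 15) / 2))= 550 / 97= 5.67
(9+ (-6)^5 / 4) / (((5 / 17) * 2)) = -6579 / 2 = -3289.50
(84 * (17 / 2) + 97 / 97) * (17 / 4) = 12155 / 4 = 3038.75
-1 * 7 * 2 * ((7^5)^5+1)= -18774960675295508611312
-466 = -466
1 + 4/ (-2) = -1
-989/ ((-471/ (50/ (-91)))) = -49450/ 42861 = -1.15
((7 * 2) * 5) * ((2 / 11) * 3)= 420 / 11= 38.18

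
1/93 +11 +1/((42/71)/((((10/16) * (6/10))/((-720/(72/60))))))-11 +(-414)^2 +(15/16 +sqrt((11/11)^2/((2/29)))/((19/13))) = 13 * sqrt(58)/38 +119018040133/694400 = 171399.55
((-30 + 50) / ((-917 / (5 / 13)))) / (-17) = 0.00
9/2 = 4.50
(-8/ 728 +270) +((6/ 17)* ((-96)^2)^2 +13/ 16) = 741995857695/ 24752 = 29977208.21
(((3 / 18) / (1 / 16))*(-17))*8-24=-1160 / 3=-386.67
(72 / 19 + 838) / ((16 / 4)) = 7997 / 38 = 210.45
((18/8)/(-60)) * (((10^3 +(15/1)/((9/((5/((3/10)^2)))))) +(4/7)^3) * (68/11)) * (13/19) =-559142597/3225915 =-173.33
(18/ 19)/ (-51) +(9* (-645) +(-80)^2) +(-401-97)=31325/ 323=96.98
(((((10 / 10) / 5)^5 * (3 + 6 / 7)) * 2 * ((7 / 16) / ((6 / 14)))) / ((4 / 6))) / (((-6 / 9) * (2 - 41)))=189 / 1300000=0.00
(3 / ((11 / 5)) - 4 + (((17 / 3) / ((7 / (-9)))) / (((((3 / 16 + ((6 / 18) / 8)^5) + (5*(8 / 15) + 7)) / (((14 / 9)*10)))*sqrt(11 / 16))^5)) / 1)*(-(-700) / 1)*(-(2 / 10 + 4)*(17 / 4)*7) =2536485 / 11 + 1217573090357139867806518820398314004276051968*sqrt(11) / 253360330411042696779158111759365206875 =16169284.80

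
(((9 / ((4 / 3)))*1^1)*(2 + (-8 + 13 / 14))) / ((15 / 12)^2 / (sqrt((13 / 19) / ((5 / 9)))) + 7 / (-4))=100.08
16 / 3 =5.33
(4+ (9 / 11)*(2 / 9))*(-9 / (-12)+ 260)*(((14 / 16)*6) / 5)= 503769 / 440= 1144.93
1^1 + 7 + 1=9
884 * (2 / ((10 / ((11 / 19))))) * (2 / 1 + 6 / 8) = 26741 / 95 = 281.48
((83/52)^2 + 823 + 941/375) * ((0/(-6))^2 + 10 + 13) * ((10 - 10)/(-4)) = 0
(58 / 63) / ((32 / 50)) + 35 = 18365 / 504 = 36.44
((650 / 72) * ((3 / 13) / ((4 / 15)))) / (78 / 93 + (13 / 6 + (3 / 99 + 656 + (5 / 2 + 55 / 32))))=255750 / 21712297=0.01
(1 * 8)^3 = 512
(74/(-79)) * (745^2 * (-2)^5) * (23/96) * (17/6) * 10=80295466750/711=112933145.92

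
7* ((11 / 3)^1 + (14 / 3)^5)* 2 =31037.08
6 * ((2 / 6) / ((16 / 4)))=1 / 2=0.50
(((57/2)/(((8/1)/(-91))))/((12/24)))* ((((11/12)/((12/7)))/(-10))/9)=133133/34560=3.85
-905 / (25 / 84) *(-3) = 45612 / 5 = 9122.40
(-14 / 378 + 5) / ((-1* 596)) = -67 / 8046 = -0.01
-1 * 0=0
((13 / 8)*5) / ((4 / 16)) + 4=73 / 2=36.50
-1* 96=-96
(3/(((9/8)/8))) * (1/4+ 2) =48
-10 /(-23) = 10 /23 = 0.43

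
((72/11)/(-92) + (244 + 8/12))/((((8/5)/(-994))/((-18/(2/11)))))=346001460/23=15043541.74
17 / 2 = 8.50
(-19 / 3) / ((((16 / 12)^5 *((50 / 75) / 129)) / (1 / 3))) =-198531 / 2048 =-96.94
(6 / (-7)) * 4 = -24 / 7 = -3.43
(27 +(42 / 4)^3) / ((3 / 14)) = 22113 / 4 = 5528.25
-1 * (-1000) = 1000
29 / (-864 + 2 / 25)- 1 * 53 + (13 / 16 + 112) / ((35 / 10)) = -12579537 / 604744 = -20.80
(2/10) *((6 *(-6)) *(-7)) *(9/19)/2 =1134/95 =11.94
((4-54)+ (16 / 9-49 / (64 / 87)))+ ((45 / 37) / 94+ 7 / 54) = -344639615 / 3004992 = -114.69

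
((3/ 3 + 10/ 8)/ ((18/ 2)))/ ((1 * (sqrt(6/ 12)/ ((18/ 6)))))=1.06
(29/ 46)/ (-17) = -29/ 782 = -0.04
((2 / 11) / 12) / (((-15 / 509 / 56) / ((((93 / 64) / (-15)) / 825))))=110453 / 32670000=0.00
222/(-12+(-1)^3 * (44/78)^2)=-168831/9368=-18.02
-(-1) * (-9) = -9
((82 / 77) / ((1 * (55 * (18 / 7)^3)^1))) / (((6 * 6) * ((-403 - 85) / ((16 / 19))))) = -2009 / 36804323160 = -0.00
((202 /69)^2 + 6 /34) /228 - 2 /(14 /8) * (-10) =1481246537 /129175452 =11.47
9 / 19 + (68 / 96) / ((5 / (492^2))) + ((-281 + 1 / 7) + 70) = 22664541 / 665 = 34082.02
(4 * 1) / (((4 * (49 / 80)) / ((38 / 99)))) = 3040 / 4851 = 0.63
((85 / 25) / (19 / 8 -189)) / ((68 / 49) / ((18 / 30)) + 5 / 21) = -6664 / 933125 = -0.01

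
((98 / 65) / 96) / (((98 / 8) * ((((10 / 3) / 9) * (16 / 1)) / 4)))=9 / 10400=0.00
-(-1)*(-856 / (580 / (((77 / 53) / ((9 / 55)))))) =-181258 / 13833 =-13.10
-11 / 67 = -0.16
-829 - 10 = -839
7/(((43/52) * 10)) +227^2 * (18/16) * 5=498544531/1720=289851.47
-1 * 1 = -1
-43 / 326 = -0.13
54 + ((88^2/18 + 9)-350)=1289/9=143.22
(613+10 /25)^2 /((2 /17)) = 3198206.26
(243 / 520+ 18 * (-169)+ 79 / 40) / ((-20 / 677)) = 107004589 / 1040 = 102889.03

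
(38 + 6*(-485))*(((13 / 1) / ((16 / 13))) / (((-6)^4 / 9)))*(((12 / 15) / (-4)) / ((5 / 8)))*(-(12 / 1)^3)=-2912208 / 25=-116488.32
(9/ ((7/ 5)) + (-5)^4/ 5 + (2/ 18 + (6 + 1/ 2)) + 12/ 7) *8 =70436/ 63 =1118.03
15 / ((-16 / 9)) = -135 / 16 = -8.44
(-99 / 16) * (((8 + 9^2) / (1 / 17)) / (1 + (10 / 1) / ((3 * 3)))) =-1348083 / 304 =-4434.48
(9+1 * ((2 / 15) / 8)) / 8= 541 / 480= 1.13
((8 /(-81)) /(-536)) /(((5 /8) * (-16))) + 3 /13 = 162797 /705510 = 0.23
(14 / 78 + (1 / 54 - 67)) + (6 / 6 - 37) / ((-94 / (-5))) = -2267245 / 32994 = -68.72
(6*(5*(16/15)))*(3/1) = 96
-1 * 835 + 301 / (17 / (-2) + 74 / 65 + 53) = -4914925 / 5933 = -828.40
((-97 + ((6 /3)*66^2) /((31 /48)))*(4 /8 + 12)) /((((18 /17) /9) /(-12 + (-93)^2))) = 1523971227525 /124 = 12290090544.56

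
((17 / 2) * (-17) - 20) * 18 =-2961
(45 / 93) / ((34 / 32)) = 240 / 527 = 0.46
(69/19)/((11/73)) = 24.10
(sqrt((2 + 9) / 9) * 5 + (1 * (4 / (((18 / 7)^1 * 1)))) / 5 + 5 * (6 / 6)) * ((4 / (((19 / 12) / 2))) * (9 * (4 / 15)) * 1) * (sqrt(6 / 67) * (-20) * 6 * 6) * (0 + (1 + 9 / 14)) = -3179520 * sqrt(4422) / 8911 -50660352 * sqrt(402) / 44555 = -46524.46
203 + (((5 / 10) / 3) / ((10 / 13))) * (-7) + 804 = 60329 / 60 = 1005.48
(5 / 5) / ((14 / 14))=1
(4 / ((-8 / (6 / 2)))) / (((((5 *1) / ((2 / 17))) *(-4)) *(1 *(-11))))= -3 / 3740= -0.00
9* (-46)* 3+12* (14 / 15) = -6154 / 5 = -1230.80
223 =223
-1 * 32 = -32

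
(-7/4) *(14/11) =-49/22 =-2.23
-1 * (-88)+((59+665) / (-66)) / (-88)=127957 / 1452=88.12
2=2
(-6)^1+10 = 4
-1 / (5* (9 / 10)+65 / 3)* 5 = -30 / 157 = -0.19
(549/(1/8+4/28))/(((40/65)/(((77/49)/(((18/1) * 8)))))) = 8723/240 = 36.35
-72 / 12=-6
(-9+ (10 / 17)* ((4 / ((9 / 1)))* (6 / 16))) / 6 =-227 / 153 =-1.48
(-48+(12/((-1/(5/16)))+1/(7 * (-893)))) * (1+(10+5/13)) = -47876557/81263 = -589.16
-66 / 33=-2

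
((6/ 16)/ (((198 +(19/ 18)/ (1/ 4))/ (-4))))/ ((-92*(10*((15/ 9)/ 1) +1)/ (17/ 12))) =459/ 70994560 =0.00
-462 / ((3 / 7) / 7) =-7546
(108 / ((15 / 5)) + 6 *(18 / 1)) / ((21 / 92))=4416 / 7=630.86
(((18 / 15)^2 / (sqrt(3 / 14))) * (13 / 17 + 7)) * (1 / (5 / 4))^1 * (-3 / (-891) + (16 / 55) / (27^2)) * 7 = 67648 * sqrt(42) / 860625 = 0.51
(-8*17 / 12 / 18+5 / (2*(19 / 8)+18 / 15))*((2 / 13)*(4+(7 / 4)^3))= 405523 / 1336608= 0.30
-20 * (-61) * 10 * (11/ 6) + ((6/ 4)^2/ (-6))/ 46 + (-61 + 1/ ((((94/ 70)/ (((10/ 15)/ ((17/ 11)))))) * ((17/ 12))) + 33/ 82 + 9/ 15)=22306.89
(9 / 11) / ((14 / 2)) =9 / 77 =0.12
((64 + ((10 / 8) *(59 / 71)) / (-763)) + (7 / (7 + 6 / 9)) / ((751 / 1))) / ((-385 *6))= -239546393621 / 8646147315960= -0.03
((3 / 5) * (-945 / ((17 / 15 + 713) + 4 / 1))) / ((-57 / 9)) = 25515 / 204668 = 0.12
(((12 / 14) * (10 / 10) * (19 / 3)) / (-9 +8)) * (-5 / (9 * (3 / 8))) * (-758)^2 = 873337280 / 189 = 4620832.17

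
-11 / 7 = -1.57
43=43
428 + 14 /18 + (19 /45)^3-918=-44573516 /91125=-489.15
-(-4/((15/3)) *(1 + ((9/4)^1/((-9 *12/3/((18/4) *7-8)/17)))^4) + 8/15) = 310940.69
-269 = -269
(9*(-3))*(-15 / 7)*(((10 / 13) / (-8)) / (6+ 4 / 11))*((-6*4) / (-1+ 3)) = 13365 / 1274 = 10.49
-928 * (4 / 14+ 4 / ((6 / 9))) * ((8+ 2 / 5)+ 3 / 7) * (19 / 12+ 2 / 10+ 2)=-238673248 / 1225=-194835.30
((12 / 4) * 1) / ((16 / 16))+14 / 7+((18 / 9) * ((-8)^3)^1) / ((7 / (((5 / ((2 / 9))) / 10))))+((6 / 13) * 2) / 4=-29476 / 91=-323.91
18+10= 28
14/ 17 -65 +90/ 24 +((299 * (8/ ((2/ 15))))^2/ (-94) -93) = -10943172751/ 3196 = -3424021.51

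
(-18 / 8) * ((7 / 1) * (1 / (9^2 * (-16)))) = 7 / 576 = 0.01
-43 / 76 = -0.57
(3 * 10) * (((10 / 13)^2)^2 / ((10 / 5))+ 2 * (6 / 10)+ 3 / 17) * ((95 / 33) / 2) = 357830515 / 5340907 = 67.00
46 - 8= 38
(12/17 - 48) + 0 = -804/17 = -47.29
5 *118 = 590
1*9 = 9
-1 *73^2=-5329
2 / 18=1 / 9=0.11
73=73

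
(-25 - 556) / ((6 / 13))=-7553 / 6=-1258.83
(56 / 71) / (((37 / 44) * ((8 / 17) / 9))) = 47124 / 2627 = 17.94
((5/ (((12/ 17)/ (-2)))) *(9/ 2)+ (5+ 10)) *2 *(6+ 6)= -1170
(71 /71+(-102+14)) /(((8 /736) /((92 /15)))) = -245456 /5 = -49091.20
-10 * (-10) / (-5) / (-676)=5 / 169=0.03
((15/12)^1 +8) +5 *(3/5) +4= 65/4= 16.25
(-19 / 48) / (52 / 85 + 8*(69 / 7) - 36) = -0.01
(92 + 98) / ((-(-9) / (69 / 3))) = 4370 / 9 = 485.56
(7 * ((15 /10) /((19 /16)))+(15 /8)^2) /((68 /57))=45081 /4352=10.36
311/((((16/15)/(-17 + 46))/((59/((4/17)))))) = 135690855/64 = 2120169.61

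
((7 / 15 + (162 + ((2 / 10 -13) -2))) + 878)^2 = 9467929 / 9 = 1051992.11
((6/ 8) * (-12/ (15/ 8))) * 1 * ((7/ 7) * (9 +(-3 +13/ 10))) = -876/ 25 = -35.04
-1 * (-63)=63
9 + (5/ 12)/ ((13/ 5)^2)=18377/ 2028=9.06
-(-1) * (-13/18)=-13/18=-0.72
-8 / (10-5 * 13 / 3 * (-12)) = -4 / 135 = -0.03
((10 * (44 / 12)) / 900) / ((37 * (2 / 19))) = 209 / 19980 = 0.01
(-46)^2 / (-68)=-31.12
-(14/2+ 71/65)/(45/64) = -11.51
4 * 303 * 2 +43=2467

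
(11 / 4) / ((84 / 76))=209 / 84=2.49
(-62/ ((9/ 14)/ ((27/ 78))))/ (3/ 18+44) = -2604/ 3445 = -0.76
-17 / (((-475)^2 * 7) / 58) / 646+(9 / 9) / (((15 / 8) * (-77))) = -6859957 / 990268125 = -0.01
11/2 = 5.50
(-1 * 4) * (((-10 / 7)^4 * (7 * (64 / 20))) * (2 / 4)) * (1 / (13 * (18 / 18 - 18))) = 64000 / 75803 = 0.84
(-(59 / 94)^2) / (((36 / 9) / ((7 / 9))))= -24367 / 318096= -0.08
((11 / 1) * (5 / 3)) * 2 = 110 / 3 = 36.67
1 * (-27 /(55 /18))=-486 /55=-8.84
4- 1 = 3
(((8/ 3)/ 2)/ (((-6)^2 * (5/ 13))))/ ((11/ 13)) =169/ 1485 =0.11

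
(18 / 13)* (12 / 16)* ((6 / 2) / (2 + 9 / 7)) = 567 / 598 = 0.95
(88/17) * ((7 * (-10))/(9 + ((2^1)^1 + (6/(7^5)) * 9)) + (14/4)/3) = -26.89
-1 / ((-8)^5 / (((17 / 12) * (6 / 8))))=17 / 524288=0.00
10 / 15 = 2 / 3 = 0.67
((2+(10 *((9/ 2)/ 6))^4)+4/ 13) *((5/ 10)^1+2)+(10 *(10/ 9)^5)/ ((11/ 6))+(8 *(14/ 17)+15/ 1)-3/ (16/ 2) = 12167331551285/ 1531179936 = 7946.38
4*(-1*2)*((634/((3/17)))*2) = -172448/3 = -57482.67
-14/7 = -2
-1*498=-498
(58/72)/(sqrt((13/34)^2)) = 493/234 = 2.11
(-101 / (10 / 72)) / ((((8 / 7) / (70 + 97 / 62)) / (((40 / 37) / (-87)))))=649026 / 1147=565.85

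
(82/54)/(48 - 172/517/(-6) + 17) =517/22149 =0.02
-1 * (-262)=262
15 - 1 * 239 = -224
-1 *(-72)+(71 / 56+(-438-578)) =-52793 / 56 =-942.73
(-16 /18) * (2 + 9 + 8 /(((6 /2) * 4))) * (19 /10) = -532 /27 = -19.70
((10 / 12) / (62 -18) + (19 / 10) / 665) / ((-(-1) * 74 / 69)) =23161 / 1139600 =0.02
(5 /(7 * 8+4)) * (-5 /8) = -5 /96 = -0.05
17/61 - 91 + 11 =-4863/61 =-79.72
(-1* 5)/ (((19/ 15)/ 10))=-750/ 19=-39.47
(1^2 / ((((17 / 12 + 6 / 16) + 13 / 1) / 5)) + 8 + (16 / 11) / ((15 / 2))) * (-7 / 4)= -174916 / 11715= -14.93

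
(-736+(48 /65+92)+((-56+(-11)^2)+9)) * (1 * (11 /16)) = -391.37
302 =302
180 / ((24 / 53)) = 795 / 2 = 397.50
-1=-1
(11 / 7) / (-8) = -0.20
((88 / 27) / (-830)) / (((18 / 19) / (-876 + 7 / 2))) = 72941 / 20169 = 3.62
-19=-19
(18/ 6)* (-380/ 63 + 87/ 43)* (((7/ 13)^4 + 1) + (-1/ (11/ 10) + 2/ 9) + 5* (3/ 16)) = -93670548425/ 5836040496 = -16.05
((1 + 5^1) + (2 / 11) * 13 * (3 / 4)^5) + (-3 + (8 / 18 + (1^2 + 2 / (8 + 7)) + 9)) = 3583307 / 253440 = 14.14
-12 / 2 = -6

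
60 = 60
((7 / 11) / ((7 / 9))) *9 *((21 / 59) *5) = 8505 / 649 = 13.10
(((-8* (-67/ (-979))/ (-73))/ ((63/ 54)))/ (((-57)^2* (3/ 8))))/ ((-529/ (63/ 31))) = -8576/ 423087427213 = -0.00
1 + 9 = 10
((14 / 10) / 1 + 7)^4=3111696 / 625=4978.71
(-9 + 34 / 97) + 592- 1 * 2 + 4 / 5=282343 / 485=582.15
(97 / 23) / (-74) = -97 / 1702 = -0.06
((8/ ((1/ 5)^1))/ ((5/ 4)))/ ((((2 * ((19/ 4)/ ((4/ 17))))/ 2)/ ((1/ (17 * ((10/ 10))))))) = 512/ 5491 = 0.09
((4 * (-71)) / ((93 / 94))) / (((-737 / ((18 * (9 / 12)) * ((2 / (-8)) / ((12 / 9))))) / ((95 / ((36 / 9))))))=-8559405 / 365552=-23.42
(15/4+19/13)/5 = 271/260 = 1.04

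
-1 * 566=-566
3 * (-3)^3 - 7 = -88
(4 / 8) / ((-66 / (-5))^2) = 25 / 8712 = 0.00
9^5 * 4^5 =60466176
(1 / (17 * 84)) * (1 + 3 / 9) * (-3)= -1 / 357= -0.00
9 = 9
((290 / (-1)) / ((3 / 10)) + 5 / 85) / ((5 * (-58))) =49297 / 14790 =3.33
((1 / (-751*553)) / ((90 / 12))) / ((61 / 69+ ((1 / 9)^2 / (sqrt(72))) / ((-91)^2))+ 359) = -587350151729123328 / 658394244623730928048243435+ 202761468*sqrt(2) / 658394244623730928048243435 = -0.00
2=2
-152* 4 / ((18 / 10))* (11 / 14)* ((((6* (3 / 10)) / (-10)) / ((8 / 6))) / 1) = 1254 / 35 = 35.83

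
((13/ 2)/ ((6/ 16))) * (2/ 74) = 52/ 111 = 0.47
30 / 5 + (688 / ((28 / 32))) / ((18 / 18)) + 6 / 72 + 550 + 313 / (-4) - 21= 52211 / 42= 1243.12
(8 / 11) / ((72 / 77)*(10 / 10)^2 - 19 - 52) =-56 / 5395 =-0.01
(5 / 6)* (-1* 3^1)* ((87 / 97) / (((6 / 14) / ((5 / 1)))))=-26.16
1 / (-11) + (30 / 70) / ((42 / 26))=0.17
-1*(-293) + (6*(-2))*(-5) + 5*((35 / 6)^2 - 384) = -50287 / 36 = -1396.86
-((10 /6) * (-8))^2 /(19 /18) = -3200 /19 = -168.42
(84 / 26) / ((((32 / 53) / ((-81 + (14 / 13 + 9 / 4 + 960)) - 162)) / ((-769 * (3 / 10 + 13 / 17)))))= -5802739441149 / 1838720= -3155858.12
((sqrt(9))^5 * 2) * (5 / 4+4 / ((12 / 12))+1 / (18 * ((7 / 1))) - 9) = -25461 / 14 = -1818.64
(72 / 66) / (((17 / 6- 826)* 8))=-9 / 54329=-0.00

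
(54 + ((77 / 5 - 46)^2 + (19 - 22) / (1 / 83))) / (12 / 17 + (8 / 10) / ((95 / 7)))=2993241 / 3088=969.31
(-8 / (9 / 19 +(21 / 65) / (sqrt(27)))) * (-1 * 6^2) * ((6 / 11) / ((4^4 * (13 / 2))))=4501575 / 22197692 - 341145 * sqrt(3) / 22197692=0.18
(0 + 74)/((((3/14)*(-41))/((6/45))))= -1.12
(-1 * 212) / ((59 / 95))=-20140 / 59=-341.36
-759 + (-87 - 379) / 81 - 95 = -69640 / 81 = -859.75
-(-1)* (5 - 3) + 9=11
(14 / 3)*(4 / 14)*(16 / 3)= 64 / 9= 7.11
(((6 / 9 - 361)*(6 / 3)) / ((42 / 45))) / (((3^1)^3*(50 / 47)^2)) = -2387929 / 94500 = -25.27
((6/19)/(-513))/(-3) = 2/9747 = 0.00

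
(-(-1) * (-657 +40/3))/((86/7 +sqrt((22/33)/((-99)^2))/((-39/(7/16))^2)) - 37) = 26.04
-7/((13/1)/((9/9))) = -7/13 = -0.54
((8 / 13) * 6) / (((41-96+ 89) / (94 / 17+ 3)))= 3480 / 3757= 0.93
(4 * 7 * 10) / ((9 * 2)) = 140 / 9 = 15.56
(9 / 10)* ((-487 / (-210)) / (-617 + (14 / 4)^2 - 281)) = -0.00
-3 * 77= -231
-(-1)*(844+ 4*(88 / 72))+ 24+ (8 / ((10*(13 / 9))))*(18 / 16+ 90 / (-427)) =436339523 / 499590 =873.40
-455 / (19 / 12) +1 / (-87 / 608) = -486572 / 1653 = -294.36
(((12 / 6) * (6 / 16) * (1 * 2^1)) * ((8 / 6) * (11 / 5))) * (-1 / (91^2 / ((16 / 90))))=-176 / 1863225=-0.00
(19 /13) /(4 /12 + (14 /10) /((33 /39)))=3135 /4264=0.74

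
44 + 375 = 419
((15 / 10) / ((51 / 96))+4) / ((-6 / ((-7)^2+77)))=-2436 / 17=-143.29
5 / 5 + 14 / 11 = 25 / 11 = 2.27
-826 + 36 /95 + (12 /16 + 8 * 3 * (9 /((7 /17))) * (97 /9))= 12844723 /2660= 4828.84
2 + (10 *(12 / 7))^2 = 14498 / 49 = 295.88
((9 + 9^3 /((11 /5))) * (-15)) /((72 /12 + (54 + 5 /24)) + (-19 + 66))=-1347840 /28303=-47.62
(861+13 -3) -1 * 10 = 861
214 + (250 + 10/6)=1397/3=465.67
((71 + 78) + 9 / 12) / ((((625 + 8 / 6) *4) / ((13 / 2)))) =23361 / 60128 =0.39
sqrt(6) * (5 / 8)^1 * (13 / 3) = 65 * sqrt(6) / 24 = 6.63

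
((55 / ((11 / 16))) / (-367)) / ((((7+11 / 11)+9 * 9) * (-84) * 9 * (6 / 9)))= 10 / 2057769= 0.00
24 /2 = 12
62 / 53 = 1.17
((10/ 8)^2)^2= 625/ 256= 2.44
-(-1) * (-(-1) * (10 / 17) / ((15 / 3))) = 2 / 17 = 0.12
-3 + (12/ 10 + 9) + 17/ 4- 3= 169/ 20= 8.45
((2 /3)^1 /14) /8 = 1 /168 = 0.01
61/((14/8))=244/7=34.86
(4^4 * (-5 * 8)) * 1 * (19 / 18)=-97280 / 9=-10808.89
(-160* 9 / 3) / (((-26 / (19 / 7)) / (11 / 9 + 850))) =11644720 / 273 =42654.65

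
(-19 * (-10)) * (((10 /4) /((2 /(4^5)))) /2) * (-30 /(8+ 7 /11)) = -422400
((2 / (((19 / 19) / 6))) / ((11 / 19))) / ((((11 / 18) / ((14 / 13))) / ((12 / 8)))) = 54.79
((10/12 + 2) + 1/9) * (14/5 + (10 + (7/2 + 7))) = 68.61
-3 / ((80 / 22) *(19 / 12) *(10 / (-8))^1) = 198 / 475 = 0.42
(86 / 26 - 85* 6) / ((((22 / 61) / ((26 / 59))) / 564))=-226619148 / 649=-349182.05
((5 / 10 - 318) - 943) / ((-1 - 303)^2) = -2521 / 184832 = -0.01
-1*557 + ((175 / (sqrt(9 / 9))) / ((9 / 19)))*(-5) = -21638 / 9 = -2404.22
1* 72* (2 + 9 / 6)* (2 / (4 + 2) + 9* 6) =13692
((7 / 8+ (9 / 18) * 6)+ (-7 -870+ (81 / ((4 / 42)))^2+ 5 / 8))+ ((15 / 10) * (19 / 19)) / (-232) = 335229673 / 464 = 722477.74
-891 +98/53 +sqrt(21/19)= -47125/53 +sqrt(399)/19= -888.10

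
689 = 689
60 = 60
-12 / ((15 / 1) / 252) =-1008 / 5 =-201.60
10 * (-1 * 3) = -30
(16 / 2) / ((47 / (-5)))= -40 / 47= -0.85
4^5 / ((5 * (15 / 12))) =4096 / 25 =163.84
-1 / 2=-0.50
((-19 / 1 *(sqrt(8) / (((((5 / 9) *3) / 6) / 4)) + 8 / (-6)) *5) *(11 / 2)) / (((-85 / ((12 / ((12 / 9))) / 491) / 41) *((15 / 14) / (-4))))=959728 / 41735 - 103650624 *sqrt(2) / 208675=-679.46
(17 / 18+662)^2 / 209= 142396489 / 67716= 2102.85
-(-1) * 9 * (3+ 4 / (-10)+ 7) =432 / 5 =86.40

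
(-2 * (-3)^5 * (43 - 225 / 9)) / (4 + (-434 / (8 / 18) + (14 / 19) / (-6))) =-997272 / 110879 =-8.99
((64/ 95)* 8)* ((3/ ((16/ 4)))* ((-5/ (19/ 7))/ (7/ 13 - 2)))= 34944/ 6859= 5.09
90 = 90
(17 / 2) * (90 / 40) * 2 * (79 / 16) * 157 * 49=92985291 / 64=1452895.17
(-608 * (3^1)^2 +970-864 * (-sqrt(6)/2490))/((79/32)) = -144064/79 +4608 * sqrt(6)/32785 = -1823.25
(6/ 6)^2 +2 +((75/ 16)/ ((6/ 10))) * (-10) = -601/ 8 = -75.12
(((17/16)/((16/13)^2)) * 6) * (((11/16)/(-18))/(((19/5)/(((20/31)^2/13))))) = -303875/224366592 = -0.00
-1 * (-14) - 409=-395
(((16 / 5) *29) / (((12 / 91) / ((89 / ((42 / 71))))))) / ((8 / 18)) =2382263 / 10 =238226.30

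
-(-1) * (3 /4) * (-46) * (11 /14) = -759 /28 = -27.11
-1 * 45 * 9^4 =-295245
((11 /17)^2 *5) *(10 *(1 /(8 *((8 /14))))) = 21175 /4624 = 4.58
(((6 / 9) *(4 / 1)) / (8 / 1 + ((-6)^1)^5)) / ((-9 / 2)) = 2 / 26217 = 0.00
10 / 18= 0.56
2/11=0.18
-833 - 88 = -921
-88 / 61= -1.44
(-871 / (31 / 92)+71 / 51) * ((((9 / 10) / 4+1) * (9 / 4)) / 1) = -600426057 / 84320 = -7120.80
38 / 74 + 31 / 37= 50 / 37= 1.35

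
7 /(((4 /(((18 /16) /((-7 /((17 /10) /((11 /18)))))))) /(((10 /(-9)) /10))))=153 /1760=0.09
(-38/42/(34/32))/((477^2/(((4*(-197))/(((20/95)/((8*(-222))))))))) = -24.88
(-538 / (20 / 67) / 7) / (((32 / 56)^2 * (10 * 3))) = -126161 / 4800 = -26.28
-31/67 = -0.46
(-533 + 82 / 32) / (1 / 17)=-9017.44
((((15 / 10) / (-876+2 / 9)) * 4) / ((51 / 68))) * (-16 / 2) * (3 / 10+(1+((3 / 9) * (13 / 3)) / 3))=0.13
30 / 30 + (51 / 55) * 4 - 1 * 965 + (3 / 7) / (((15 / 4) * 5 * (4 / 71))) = -1847779 / 1925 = -959.89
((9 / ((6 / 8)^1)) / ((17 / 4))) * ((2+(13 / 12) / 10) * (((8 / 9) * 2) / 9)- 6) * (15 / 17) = -108544 / 7803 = -13.91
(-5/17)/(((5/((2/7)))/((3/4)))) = -3/238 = -0.01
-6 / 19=-0.32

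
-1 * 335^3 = -37595375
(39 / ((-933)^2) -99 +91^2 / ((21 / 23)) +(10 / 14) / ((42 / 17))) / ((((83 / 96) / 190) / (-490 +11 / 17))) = -6451363824216952800 / 6687193219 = -964734173.66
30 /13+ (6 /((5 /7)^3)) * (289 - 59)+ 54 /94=57886173 /15275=3789.60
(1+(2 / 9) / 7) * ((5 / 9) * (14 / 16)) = 325 / 648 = 0.50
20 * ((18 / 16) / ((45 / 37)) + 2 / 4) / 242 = 57 / 484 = 0.12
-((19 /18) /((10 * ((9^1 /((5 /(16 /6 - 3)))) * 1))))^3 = 6859 /1259712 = 0.01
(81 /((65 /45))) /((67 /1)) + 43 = 43.84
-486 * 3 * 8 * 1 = -11664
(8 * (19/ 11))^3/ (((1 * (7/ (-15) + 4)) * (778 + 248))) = 462080/ 634887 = 0.73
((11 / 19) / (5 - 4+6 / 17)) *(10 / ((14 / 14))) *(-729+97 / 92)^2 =4193582376335 / 1849384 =2267556.32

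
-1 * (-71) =71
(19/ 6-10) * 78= -533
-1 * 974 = -974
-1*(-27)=27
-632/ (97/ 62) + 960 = 53936/ 97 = 556.04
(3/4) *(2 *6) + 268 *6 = 1617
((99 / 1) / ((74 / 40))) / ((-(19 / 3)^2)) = -1.33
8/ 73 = 0.11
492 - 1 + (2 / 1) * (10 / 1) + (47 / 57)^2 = 511.68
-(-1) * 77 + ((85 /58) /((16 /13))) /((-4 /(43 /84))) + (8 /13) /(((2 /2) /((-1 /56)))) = 311457569 /4053504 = 76.84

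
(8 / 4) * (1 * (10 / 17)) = 20 / 17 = 1.18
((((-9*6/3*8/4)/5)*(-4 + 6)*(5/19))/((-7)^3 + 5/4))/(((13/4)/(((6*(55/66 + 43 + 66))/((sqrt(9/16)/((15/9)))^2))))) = 33740800/3038841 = 11.10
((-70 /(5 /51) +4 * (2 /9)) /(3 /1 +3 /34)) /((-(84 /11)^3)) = 72610043 /140026320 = 0.52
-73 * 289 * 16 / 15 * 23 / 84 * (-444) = 287256752 / 105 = 2735778.59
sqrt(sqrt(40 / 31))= 5^(1 / 4) * 62^(3 / 4) / 31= 1.07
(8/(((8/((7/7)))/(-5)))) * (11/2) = -55/2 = -27.50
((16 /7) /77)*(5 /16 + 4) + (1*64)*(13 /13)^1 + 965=554700 /539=1029.13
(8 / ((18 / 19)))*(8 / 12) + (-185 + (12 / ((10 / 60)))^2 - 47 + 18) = 134342 / 27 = 4975.63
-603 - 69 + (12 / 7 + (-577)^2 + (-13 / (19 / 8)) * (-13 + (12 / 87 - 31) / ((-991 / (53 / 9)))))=332328.87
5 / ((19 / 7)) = 35 / 19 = 1.84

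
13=13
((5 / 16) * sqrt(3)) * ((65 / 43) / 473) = 0.00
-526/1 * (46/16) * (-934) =2824883/2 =1412441.50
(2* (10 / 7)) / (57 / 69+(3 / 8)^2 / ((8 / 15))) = 235520 / 89831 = 2.62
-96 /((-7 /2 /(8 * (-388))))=-85138.29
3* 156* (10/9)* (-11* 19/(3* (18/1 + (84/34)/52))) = -48036560/23931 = -2007.29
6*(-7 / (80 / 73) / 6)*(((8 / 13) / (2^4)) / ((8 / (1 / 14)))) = -73 / 33280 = -0.00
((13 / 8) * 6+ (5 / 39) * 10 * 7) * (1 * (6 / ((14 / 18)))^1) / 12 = 8763 / 728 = 12.04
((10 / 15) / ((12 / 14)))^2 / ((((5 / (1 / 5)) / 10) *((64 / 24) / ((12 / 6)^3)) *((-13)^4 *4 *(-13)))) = -49 / 100249110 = -0.00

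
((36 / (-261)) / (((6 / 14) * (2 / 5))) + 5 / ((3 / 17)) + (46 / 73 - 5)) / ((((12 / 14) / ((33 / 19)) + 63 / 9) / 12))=45301256 / 1221509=37.09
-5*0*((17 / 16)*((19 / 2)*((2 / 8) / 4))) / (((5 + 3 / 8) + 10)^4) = 0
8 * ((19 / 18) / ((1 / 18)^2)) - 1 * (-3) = 2739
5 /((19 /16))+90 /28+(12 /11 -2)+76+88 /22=253145 /2926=86.52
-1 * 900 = -900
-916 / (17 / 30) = -27480 / 17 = -1616.47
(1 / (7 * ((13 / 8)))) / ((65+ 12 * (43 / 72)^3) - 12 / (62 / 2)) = 7713792 / 5893708639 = 0.00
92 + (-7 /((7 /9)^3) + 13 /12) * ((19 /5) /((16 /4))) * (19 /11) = 69.36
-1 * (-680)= 680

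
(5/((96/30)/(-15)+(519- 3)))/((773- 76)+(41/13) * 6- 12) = 4875/353997284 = 0.00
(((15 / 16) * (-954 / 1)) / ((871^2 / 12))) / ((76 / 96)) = -257580 / 14414179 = -0.02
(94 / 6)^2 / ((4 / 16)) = 8836 / 9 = 981.78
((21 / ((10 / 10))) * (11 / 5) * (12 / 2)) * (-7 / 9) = -1078 / 5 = -215.60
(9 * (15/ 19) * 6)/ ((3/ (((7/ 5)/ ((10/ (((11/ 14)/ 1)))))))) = 297/ 190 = 1.56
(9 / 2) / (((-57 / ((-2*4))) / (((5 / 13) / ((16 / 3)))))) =45 / 988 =0.05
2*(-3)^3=-54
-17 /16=-1.06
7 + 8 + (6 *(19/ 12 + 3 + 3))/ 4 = 26.38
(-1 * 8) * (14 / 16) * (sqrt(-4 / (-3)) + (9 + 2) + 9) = -140- 14 * sqrt(3) / 3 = -148.08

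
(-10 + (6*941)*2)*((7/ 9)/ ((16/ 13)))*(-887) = -455324597/ 72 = -6323952.74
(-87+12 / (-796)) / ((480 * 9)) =-481 / 23880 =-0.02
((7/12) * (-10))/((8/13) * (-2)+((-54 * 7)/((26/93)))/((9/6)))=455/70404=0.01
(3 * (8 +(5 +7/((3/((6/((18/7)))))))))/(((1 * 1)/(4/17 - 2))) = -1660/17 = -97.65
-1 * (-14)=14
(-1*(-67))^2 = 4489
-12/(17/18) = -216/17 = -12.71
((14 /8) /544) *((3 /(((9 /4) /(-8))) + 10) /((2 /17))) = -7 /384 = -0.02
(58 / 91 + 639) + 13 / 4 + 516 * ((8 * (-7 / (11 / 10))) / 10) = -7944023 / 4004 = -1984.02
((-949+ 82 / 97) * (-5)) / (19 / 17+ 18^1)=1563507 / 6305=247.98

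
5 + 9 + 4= 18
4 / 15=0.27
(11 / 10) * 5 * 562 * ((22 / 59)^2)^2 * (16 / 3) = 11585364736 / 36352083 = 318.70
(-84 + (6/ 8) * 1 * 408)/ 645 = 0.34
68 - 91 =-23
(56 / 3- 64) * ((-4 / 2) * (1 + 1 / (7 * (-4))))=612 / 7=87.43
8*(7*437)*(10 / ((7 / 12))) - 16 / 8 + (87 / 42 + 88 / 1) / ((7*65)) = 205563917 / 490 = 419518.20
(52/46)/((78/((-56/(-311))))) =56/21459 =0.00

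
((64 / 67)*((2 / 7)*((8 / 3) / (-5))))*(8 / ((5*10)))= -4096 / 175875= -0.02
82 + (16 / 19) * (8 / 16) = 82.42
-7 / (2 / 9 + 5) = -63 / 47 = -1.34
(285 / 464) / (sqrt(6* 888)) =95* sqrt(37) / 68672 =0.01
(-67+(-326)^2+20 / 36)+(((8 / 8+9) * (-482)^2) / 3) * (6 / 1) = 42774206 / 9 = 4752689.56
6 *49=294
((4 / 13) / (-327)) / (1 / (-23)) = 92 / 4251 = 0.02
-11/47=-0.23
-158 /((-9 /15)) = 790 /3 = 263.33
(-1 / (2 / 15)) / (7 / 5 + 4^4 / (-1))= 75 / 2546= 0.03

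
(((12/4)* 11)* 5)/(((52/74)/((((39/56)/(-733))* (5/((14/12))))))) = -274725/287336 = -0.96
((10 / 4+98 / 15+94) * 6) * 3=9273 / 5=1854.60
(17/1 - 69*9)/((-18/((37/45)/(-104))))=-5587/21060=-0.27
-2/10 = -0.20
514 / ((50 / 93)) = 23901 / 25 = 956.04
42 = 42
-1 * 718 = -718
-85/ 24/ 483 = -85/ 11592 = -0.01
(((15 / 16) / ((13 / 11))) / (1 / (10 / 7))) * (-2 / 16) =-825 / 5824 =-0.14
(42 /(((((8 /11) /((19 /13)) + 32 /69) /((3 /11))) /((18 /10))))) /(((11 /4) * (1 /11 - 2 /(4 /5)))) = -1486674 /459245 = -3.24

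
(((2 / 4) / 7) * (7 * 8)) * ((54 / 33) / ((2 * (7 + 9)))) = 9 / 44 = 0.20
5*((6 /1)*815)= 24450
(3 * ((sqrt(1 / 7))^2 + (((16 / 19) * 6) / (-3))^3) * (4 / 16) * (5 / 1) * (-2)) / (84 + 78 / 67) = 74543195 / 182641452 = 0.41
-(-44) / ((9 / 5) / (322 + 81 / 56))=996215 / 126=7906.47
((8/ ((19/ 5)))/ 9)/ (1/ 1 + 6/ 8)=160/ 1197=0.13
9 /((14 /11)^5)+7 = 5214227 /537824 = 9.70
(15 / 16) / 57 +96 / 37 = 29369 / 11248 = 2.61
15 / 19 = 0.79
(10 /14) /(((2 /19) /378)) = 2565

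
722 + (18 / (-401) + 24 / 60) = 1448322 / 2005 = 722.36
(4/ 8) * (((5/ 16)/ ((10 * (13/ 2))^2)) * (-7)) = -7/ 27040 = -0.00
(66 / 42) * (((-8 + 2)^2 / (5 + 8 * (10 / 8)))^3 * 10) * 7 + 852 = 59316 / 25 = 2372.64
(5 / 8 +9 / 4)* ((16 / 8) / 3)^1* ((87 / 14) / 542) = 667 / 30352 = 0.02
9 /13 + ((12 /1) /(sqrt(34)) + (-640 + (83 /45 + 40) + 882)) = 6 * sqrt(34) /17 + 166454 /585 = 286.59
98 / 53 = 1.85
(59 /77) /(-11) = -59 /847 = -0.07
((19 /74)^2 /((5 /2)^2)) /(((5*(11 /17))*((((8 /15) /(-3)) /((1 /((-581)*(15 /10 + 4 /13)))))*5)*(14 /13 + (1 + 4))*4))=9334377 /64972145854000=0.00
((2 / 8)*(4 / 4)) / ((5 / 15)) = 3 / 4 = 0.75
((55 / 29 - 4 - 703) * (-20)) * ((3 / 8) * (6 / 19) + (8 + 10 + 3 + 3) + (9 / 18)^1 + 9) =261223200 / 551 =474089.29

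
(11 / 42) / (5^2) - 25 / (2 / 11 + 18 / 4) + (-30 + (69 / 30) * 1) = -33.03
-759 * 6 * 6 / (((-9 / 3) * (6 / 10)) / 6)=91080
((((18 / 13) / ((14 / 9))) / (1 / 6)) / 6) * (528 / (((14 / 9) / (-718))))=-138183408 / 637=-216928.43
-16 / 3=-5.33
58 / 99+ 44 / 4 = 1147 / 99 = 11.59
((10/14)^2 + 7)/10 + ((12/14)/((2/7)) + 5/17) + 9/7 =22203/4165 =5.33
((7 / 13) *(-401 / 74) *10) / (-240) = 2807 / 23088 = 0.12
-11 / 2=-5.50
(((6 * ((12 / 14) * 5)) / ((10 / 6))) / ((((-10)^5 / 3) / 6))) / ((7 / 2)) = -243 / 306250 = -0.00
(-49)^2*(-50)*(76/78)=-4561900/39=-116971.79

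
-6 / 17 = -0.35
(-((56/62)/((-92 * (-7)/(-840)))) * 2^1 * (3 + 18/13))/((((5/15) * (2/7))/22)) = 2386.51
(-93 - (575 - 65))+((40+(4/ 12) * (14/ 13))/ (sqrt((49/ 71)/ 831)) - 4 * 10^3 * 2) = -8603+1574 * sqrt(59001)/ 273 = -7202.54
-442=-442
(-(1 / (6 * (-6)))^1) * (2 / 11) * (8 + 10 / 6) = 29 / 594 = 0.05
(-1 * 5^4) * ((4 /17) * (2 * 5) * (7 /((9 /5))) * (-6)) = 1750000 /51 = 34313.73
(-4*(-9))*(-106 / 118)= -1908 / 59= -32.34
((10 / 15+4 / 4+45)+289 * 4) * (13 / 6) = 23452 / 9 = 2605.78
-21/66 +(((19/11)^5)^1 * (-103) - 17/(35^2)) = -624974604959/394574950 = -1583.92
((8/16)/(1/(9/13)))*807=7263/26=279.35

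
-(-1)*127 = 127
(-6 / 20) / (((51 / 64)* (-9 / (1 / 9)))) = 32 / 6885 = 0.00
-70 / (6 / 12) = -140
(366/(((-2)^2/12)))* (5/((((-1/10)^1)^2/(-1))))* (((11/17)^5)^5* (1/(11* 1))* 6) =-5.62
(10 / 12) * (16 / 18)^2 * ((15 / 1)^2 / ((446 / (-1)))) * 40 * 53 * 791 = -3353840000 / 6021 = -557023.75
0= 0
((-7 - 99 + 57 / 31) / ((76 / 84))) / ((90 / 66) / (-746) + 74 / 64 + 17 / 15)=-133545756960 / 2653796633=-50.32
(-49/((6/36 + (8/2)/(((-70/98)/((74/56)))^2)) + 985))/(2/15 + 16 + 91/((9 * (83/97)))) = -54904500/31282093201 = -0.00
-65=-65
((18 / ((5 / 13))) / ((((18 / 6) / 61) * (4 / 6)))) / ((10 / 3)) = 21411 / 50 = 428.22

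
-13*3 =-39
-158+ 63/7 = -149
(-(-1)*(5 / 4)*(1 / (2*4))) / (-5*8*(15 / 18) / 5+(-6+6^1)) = -3 / 128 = -0.02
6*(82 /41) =12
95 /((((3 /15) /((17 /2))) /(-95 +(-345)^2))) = 480179875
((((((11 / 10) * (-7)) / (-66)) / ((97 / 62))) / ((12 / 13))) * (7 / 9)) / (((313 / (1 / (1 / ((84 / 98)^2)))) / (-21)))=-2821 / 910830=-0.00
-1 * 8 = -8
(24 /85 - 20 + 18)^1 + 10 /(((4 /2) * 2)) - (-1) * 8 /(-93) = 11009 /15810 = 0.70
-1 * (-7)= 7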